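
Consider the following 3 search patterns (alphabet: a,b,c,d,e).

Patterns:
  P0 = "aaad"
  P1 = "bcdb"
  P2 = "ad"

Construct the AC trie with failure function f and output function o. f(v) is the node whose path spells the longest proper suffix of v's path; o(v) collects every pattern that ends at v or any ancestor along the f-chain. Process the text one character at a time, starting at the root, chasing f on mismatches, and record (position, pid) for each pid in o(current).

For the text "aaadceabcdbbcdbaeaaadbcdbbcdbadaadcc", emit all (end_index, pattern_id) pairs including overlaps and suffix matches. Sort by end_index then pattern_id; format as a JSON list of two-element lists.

Build:
Trie (insert patterns):
  n0 'ε': a→1 b→5
  n1 'a': a→2 d→9
  n2 'aa': a→3
  n3 'aaa': d→4
  n4 'aaad': ·  ←P0
  n5 'b': c→6
  n6 'bc': d→7
  n7 'bcd': b→8
  n8 'bcdb': ·  ←P1
  n9 'ad': ·  ←P2

Failure links (BFS by depth):
  n1('a'): parent n0 fail=0; on 'a' 0 → fail=0;  out ∅∪∅=∅
  n5('b'): parent n0 fail=0; on 'b' 0 → fail=0;  out ∅∪∅=∅
  n2('aa'): parent n1 fail=0; on 'a' 0 → fail=1;  out ∅∪∅=∅
  n6('bc'): parent n5 fail=0; on 'c' 0 → fail=0;  out ∅∪∅=∅
  n9('ad'): parent n1 fail=0; on 'd' 0 → fail=0;  out {2}∪∅={2}
  n3('aaa'): parent n2 fail=1; on 'a' 1 → fail=2;  out ∅∪∅=∅
  n7('bcd'): parent n6 fail=0; on 'd' 0 → fail=0;  out ∅∪∅=∅
  n4('aaad'): parent n3 fail=2; on 'd' 2→1 → fail=9;  out {0}∪{2}={0,2}
  n8('bcdb'): parent n7 fail=0; on 'b' 0 → fail=5;  out {1}∪∅={1}

Run:
pos 0 'a': at 1
pos 1 'a': at 2
pos 2 'a': at 3
pos 3 'd': at 4  → match P0@[0:3],P2@[2:3]
pos 4 'c': at 0 (fail-walked)
pos 5 'e': at 0
pos 6 'a': at 1
pos 7 'b': at 5 (fail-walked)
pos 8 'c': at 6
pos 9 'd': at 7
pos 10 'b': at 8  → match P1@[7:10]
pos 11 'b': at 5 (fail-walked)
pos 12 'c': at 6
pos 13 'd': at 7
pos 14 'b': at 8  → match P1@[11:14]
pos 15 'a': at 1 (fail-walked)
pos 16 'e': at 0 (fail-walked)
pos 17 'a': at 1
pos 18 'a': at 2
pos 19 'a': at 3
pos 20 'd': at 4  → match P0@[17:20],P2@[19:20]
pos 21 'b': at 5 (fail-walked)
pos 22 'c': at 6
pos 23 'd': at 7
pos 24 'b': at 8  → match P1@[21:24]
pos 25 'b': at 5 (fail-walked)
pos 26 'c': at 6
pos 27 'd': at 7
pos 28 'b': at 8  → match P1@[25:28]
pos 29 'a': at 1 (fail-walked)
pos 30 'd': at 9  → match P2@[29:30]
pos 31 'a': at 1 (fail-walked)
pos 32 'a': at 2
pos 33 'd': at 9 (fail-walked)  → match P2@[32:33]
pos 34 'c': at 0 (fail-walked)
pos 35 'c': at 0

Result: [[3,0],[3,2],[10,1],[14,1],[20,0],[20,2],[24,1],[28,1],[30,2],[33,2]]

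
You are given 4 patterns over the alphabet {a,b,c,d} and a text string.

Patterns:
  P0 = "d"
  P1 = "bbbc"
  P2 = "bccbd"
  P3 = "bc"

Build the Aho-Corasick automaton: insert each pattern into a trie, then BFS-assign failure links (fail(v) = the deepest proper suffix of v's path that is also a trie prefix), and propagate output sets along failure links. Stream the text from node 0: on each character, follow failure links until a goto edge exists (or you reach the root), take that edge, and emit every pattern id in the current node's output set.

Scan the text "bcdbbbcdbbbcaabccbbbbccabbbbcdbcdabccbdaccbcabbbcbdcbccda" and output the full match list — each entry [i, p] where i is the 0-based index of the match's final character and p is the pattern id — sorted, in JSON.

Build automaton:
Trie (insert patterns):
  0='ε' goto b→2 d→1
  1='d' goto ·  ←P0
  2='b' goto b→3 c→6
  3='bb' goto b→4
  4='bbb' goto c→5
  5='bbbc' goto ·  ←P1
  6='bc' goto c→7  ←P3
  7='bcc' goto b→8
  8='bccb' goto d→9
  9='bccbd' goto ·  ←P2

BFS fail/out derivation:
  fail(1) 'd': from fail(0)=0 chase 'd': 0 ⇒ 0;  out={0}∪out(0)={0}
  fail(2) 'b': from fail(0)=0 chase 'b': 0 ⇒ 0;  out=∅∪out(0)=∅
  fail(3) 'bb': from fail(2)=0 chase 'b': 0 ⇒ 2;  out=∅∪out(2)=∅
  fail(6) 'bc': from fail(2)=0 chase 'c': 0 ⇒ 0;  out={3}∪out(0)={3}
  fail(4) 'bbb': from fail(3)=2 chase 'b': 2 ⇒ 3;  out=∅∪out(3)=∅
  fail(7) 'bcc': from fail(6)=0 chase 'c': 0 ⇒ 0;  out=∅∪out(0)=∅
  fail(5) 'bbbc': from fail(4)=3 chase 'c': 3→2 ⇒ 6;  out={1}∪out(6)={1,3}
  fail(8) 'bccb': from fail(7)=0 chase 'b': 0 ⇒ 2;  out=∅∪out(2)=∅
  fail(9) 'bccbd': from fail(8)=2 chase 'd': 2→0 ⇒ 1;  out={2}∪out(1)={0,2}

Scan:
i=0 'b': node 0→2
i=1 'c': node 2→6  ** P3@[0:1]
i=2 'd': node 6→1 ·f  ** P0@[2:2]
i=3 'b': node 1→2 ·f
i=4 'b': node 2→3
i=5 'b': node 3→4
i=6 'c': node 4→5  ** P1@[3:6],P3@[5:6]
i=7 'd': node 5→1 ·f  ** P0@[7:7]
i=8 'b': node 1→2 ·f
i=9 'b': node 2→3
i=10 'b': node 3→4
i=11 'c': node 4→5  ** P1@[8:11],P3@[10:11]
i=12 'a': node 5→0 ·f
i=13 'a': node 0→0
i=14 'b': node 0→2
i=15 'c': node 2→6  ** P3@[14:15]
i=16 'c': node 6→7
i=17 'b': node 7→8
i=18 'b': node 8→3 ·f
i=19 'b': node 3→4
i=20 'b': node 4→4 ·f
i=21 'c': node 4→5  ** P1@[18:21],P3@[20:21]
i=22 'c': node 5→7 ·f
i=23 'a': node 7→0 ·f
i=24 'b': node 0→2
i=25 'b': node 2→3
i=26 'b': node 3→4
i=27 'b': node 4→4 ·f
i=28 'c': node 4→5  ** P1@[25:28],P3@[27:28]
i=29 'd': node 5→1 ·f  ** P0@[29:29]
i=30 'b': node 1→2 ·f
i=31 'c': node 2→6  ** P3@[30:31]
i=32 'd': node 6→1 ·f  ** P0@[32:32]
i=33 'a': node 1→0 ·f
i=34 'b': node 0→2
i=35 'c': node 2→6  ** P3@[34:35]
i=36 'c': node 6→7
i=37 'b': node 7→8
i=38 'd': node 8→9  ** P0@[38:38],P2@[34:38]
i=39 'a': node 9→0 ·f
i=40 'c': node 0→0
i=41 'c': node 0→0
i=42 'b': node 0→2
i=43 'c': node 2→6  ** P3@[42:43]
i=44 'a': node 6→0 ·f
i=45 'b': node 0→2
i=46 'b': node 2→3
i=47 'b': node 3→4
i=48 'c': node 4→5  ** P1@[45:48],P3@[47:48]
i=49 'b': node 5→2 ·f
i=50 'd': node 2→1 ·f  ** P0@[50:50]
i=51 'c': node 1→0 ·f
i=52 'b': node 0→2
i=53 'c': node 2→6  ** P3@[52:53]
i=54 'c': node 6→7
i=55 'd': node 7→1 ·f  ** P0@[55:55]
i=56 'a': node 1→0 ·f

Result: [[1,3],[2,0],[6,1],[6,3],[7,0],[11,1],[11,3],[15,3],[21,1],[21,3],[28,1],[28,3],[29,0],[31,3],[32,0],[35,3],[38,0],[38,2],[43,3],[48,1],[48,3],[50,0],[53,3],[55,0]]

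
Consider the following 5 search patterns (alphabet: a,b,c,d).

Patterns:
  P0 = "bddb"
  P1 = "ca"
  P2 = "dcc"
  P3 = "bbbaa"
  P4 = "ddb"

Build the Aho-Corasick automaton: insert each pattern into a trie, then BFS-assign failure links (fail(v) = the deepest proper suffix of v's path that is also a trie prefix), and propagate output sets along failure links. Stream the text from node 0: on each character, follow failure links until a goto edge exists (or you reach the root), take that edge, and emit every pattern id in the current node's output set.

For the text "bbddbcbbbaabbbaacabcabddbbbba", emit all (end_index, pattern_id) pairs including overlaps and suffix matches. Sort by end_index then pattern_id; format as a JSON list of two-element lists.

Construct AC machine:
Trie nodes:
  n0 'ε': b→1 c→5 d→7
  n1 'b': b→10 d→2
  n2 'bd': d→3
  n3 'bdd': b→4
  n4 'bddb': ·  ←P0
  n5 'c': a→6
  n6 'ca': ·  ←P1
  n7 'd': c→8 d→14
  n8 'dc': c→9
  n9 'dcc': ·  ←P2
  n10 'bb': b→11
  n11 'bbb': a→12
  n12 'bbba': a→13
  n13 'bbbaa': ·  ←P3
  n14 'dd': b→15
  n15 'ddb': ·  ←P4

Failure links (BFS by depth):
  fail(1) 'b': from fail(0)=0 chase 'b': 0 ⇒ 0;  out=∅∪out(0)=∅
  fail(5) 'c': from fail(0)=0 chase 'c': 0 ⇒ 0;  out=∅∪out(0)=∅
  fail(7) 'd': from fail(0)=0 chase 'd': 0 ⇒ 0;  out=∅∪out(0)=∅
  fail(2) 'bd': from fail(1)=0 chase 'd': 0 ⇒ 7;  out=∅∪out(7)=∅
  fail(6) 'ca': from fail(5)=0 chase 'a': 0 ⇒ 0;  out={1}∪out(0)={1}
  fail(8) 'dc': from fail(7)=0 chase 'c': 0 ⇒ 5;  out=∅∪out(5)=∅
  fail(10) 'bb': from fail(1)=0 chase 'b': 0 ⇒ 1;  out=∅∪out(1)=∅
  fail(14) 'dd': from fail(7)=0 chase 'd': 0 ⇒ 7;  out=∅∪out(7)=∅
  fail(3) 'bdd': from fail(2)=7 chase 'd': 7 ⇒ 14;  out=∅∪out(14)=∅
  fail(9) 'dcc': from fail(8)=5 chase 'c': 5→0 ⇒ 5;  out={2}∪out(5)={2}
  fail(11) 'bbb': from fail(10)=1 chase 'b': 1 ⇒ 10;  out=∅∪out(10)=∅
  fail(15) 'ddb': from fail(14)=7 chase 'b': 7→0 ⇒ 1;  out={4}∪out(1)={4}
  fail(4) 'bddb': from fail(3)=14 chase 'b': 14 ⇒ 15;  out={0}∪out(15)={0,4}
  fail(12) 'bbba': from fail(11)=10 chase 'a': 10→1→0 ⇒ 0;  out=∅∪out(0)=∅
  fail(13) 'bbbaa': from fail(12)=0 chase 'a': 0 ⇒ 0;  out={3}∪out(0)={3}

Text stream:
[0] read 'b'  n0⇒n1
[1] read 'b'  n1⇒n10
[2] read 'd'  n10⇒n2 (fail-walked)
[3] read 'd'  n2⇒n3
[4] read 'b'  n3⇒n4  emit P0@[1:4],P4@[2:4]
[5] read 'c'  n4⇒n5 (fail-walked)
[6] read 'b'  n5⇒n1 (fail-walked)
[7] read 'b'  n1⇒n10
[8] read 'b'  n10⇒n11
[9] read 'a'  n11⇒n12
[10] read 'a'  n12⇒n13  emit P3@[6:10]
[11] read 'b'  n13⇒n1 (fail-walked)
[12] read 'b'  n1⇒n10
[13] read 'b'  n10⇒n11
[14] read 'a'  n11⇒n12
[15] read 'a'  n12⇒n13  emit P3@[11:15]
[16] read 'c'  n13⇒n5 (fail-walked)
[17] read 'a'  n5⇒n6  emit P1@[16:17]
[18] read 'b'  n6⇒n1 (fail-walked)
[19] read 'c'  n1⇒n5 (fail-walked)
[20] read 'a'  n5⇒n6  emit P1@[19:20]
[21] read 'b'  n6⇒n1 (fail-walked)
[22] read 'd'  n1⇒n2
[23] read 'd'  n2⇒n3
[24] read 'b'  n3⇒n4  emit P0@[21:24],P4@[22:24]
[25] read 'b'  n4⇒n10 (fail-walked)
[26] read 'b'  n10⇒n11
[27] read 'b'  n11⇒n11 (fail-walked)
[28] read 'a'  n11⇒n12

All matches (sorted): [[4,0],[4,4],[10,3],[15,3],[17,1],[20,1],[24,0],[24,4]]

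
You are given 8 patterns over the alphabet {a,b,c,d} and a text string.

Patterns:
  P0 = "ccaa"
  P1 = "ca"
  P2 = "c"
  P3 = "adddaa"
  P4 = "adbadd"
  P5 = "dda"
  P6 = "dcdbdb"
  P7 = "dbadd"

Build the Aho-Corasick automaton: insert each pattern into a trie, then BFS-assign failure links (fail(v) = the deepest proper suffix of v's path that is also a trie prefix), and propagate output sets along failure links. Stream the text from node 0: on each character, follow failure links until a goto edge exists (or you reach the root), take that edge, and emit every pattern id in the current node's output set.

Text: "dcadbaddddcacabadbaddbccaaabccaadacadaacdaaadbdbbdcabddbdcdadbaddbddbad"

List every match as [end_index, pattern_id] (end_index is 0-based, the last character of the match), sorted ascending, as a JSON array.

Construct AC machine:
Trie (insert patterns):
  n0 'ε': a→6 c→1 d→16
  n1 'c': a→5 c→2  [P2 ends]
  n2 'cc': a→3
  n3 'cca': a→4
  n4 'ccaa': ·  [P0 ends]
  n5 'ca': ·  [P1 ends]
  n6 'a': d→7
  n7 'ad': b→12 d→8
  n8 'add': d→9
  n9 'addd': a→10
  n10 'addda': a→11
  n11 'adddaa': ·  [P3 ends]
  n12 'adb': a→13
  n13 'adba': d→14
  n14 'adbad': d→15
  n15 'adbadd': ·  [P4 ends]
  n16 'd': b→24 c→19 d→17
  n17 'dd': a→18
  n18 'dda': ·  [P5 ends]
  n19 'dc': d→20
  n20 'dcd': b→21
  n21 'dcdb': d→22
  n22 'dcdbd': b→23
  n23 'dcdbdb': ·  [P6 ends]
  n24 'db': a→25
  n25 'dba': d→26
  n26 'dbad': d→27
  n27 'dbadd': ·  [P7 ends]

BFS fail/out derivation:
  n1('c'): parent n0 fail=0; on 'c' 0 → fail=0;  out {2}∪∅={2}
  n6('a'): parent n0 fail=0; on 'a' 0 → fail=0;  out ∅∪∅=∅
  n16('d'): parent n0 fail=0; on 'd' 0 → fail=0;  out ∅∪∅=∅
  n2('cc'): parent n1 fail=0; on 'c' 0 → fail=1;  out ∅∪{2}={2}
  n5('ca'): parent n1 fail=0; on 'a' 0 → fail=6;  out {1}∪∅={1}
  n7('ad'): parent n6 fail=0; on 'd' 0 → fail=16;  out ∅∪∅=∅
  n17('dd'): parent n16 fail=0; on 'd' 0 → fail=16;  out ∅∪∅=∅
  n19('dc'): parent n16 fail=0; on 'c' 0 → fail=1;  out ∅∪{2}={2}
  n24('db'): parent n16 fail=0; on 'b' 0 → fail=0;  out ∅∪∅=∅
  n3('cca'): parent n2 fail=1; on 'a' 1 → fail=5;  out ∅∪{1}={1}
  n8('add'): parent n7 fail=16; on 'd' 16 → fail=17;  out ∅∪∅=∅
  n12('adb'): parent n7 fail=16; on 'b' 16 → fail=24;  out ∅∪∅=∅
  n18('dda'): parent n17 fail=16; on 'a' 16→0 → fail=6;  out {5}∪∅={5}
  n20('dcd'): parent n19 fail=1; on 'd' 1→0 → fail=16;  out ∅∪∅=∅
  n25('dba'): parent n24 fail=0; on 'a' 0 → fail=6;  out ∅∪∅=∅
  n4('ccaa'): parent n3 fail=5; on 'a' 5→6→0 → fail=6;  out {0}∪∅={0}
  n9('addd'): parent n8 fail=17; on 'd' 17→16 → fail=17;  out ∅∪∅=∅
  n13('adba'): parent n12 fail=24; on 'a' 24 → fail=25;  out ∅∪∅=∅
  n21('dcdb'): parent n20 fail=16; on 'b' 16 → fail=24;  out ∅∪∅=∅
  n26('dbad'): parent n25 fail=6; on 'd' 6 → fail=7;  out ∅∪∅=∅
  n10('addda'): parent n9 fail=17; on 'a' 17 → fail=18;  out ∅∪{5}={5}
  n14('adbad'): parent n13 fail=25; on 'd' 25 → fail=26;  out ∅∪∅=∅
  n22('dcdbd'): parent n21 fail=24; on 'd' 24→0 → fail=16;  out ∅∪∅=∅
  n27('dbadd'): parent n26 fail=7; on 'd' 7 → fail=8;  out {7}∪∅={7}
  n11('adddaa'): parent n10 fail=18; on 'a' 18→6→0 → fail=6;  out {3}∪∅={3}
  n15('adbadd'): parent n14 fail=26; on 'd' 26 → fail=27;  out {4}∪{7}={4,7}
  n23('dcdbdb'): parent n22 fail=16; on 'b' 16 → fail=24;  out {6}∪∅={6}

Scan:
i=0 'd': node 0→16
i=1 'c': node 16→19  ** P2@[1:1]
i=2 'a': node 19→5 ·f  ** P1@[1:2]
i=3 'd': node 5→7 ·f
i=4 'b': node 7→12
i=5 'a': node 12→13
i=6 'd': node 13→14
i=7 'd': node 14→15  ** P4@[2:7],P7@[3:7]
i=8 'd': node 15→9 ·f
i=9 'd': node 9→17 ·f
i=10 'c': node 17→19 ·f  ** P2@[10:10]
i=11 'a': node 19→5 ·f  ** P1@[10:11]
i=12 'c': node 5→1 ·f  ** P2@[12:12]
i=13 'a': node 1→5  ** P1@[12:13]
i=14 'b': node 5→0 ·f
i=15 'a': node 0→6
i=16 'd': node 6→7
i=17 'b': node 7→12
i=18 'a': node 12→13
i=19 'd': node 13→14
i=20 'd': node 14→15  ** P4@[15:20],P7@[16:20]
i=21 'b': node 15→24 ·f
i=22 'c': node 24→1 ·f  ** P2@[22:22]
i=23 'c': node 1→2  ** P2@[23:23]
i=24 'a': node 2→3  ** P1@[23:24]
i=25 'a': node 3→4  ** P0@[22:25]
i=26 'a': node 4→6 ·f
i=27 'b': node 6→0 ·f
i=28 'c': node 0→1  ** P2@[28:28]
i=29 'c': node 1→2  ** P2@[29:29]
i=30 'a': node 2→3  ** P1@[29:30]
i=31 'a': node 3→4  ** P0@[28:31]
i=32 'd': node 4→7 ·f
i=33 'a': node 7→6 ·f
i=34 'c': node 6→1 ·f  ** P2@[34:34]
i=35 'a': node 1→5  ** P1@[34:35]
i=36 'd': node 5→7 ·f
i=37 'a': node 7→6 ·f
i=38 'a': node 6→6 ·f
i=39 'c': node 6→1 ·f  ** P2@[39:39]
i=40 'd': node 1→16 ·f
i=41 'a': node 16→6 ·f
i=42 'a': node 6→6 ·f
i=43 'a': node 6→6 ·f
i=44 'd': node 6→7
i=45 'b': node 7→12
i=46 'd': node 12→16 ·f
i=47 'b': node 16→24
i=48 'b': node 24→0 ·f
i=49 'd': node 0→16
i=50 'c': node 16→19  ** P2@[50:50]
i=51 'a': node 19→5 ·f  ** P1@[50:51]
i=52 'b': node 5→0 ·f
i=53 'd': node 0→16
i=54 'd': node 16→17
i=55 'b': node 17→24 ·f
i=56 'd': node 24→16 ·f
i=57 'c': node 16→19  ** P2@[57:57]
i=58 'd': node 19→20
i=59 'a': node 20→6 ·f
i=60 'd': node 6→7
i=61 'b': node 7→12
i=62 'a': node 12→13
i=63 'd': node 13→14
i=64 'd': node 14→15  ** P4@[59:64],P7@[60:64]
i=65 'b': node 15→24 ·f
i=66 'd': node 24→16 ·f
i=67 'd': node 16→17
i=68 'b': node 17→24 ·f
i=69 'a': node 24→25
i=70 'd': node 25→26

Matches: [[1,2],[2,1],[7,4],[7,7],[10,2],[11,1],[12,2],[13,1],[20,4],[20,7],[22,2],[23,2],[24,1],[25,0],[28,2],[29,2],[30,1],[31,0],[34,2],[35,1],[39,2],[50,2],[51,1],[57,2],[64,4],[64,7]]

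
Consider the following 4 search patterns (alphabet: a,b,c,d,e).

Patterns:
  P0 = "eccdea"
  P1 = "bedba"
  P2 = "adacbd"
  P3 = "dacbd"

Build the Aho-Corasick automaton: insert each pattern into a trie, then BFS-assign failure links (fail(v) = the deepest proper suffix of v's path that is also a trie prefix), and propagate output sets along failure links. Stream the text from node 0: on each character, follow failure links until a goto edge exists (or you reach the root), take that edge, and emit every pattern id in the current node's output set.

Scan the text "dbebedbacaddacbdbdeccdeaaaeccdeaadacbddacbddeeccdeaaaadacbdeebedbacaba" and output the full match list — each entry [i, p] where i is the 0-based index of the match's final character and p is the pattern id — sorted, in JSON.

Build automaton:
Trie nodes:
  0='ε' goto a→12 b→7 d→18 e→1
  1='e' goto c→2
  2='ec' goto c→3
  3='ecc' goto d→4
  4='eccd' goto e→5
  5='eccde' goto a→6
  6='eccdea' goto ·  [P0 ends]
  7='b' goto e→8
  8='be' goto d→9
  9='bed' goto b→10
  10='bedb' goto a→11
  11='bedba' goto ·  [P1 ends]
  12='a' goto d→13
  13='ad' goto a→14
  14='ada' goto c→15
  15='adac' goto b→16
  16='adacb' goto d→17
  17='adacbd' goto ·  [P2 ends]
  18='d' goto a→19
  19='da' goto c→20
  20='dac' goto b→21
  21='dacb' goto d→22
  22='dacbd' goto ·  [P3 ends]

Failure links (BFS by depth):
  n1('e'): parent n0 fail=0; on 'e' 0 → fail=0;  out ∅∪∅=∅
  n7('b'): parent n0 fail=0; on 'b' 0 → fail=0;  out ∅∪∅=∅
  n12('a'): parent n0 fail=0; on 'a' 0 → fail=0;  out ∅∪∅=∅
  n18('d'): parent n0 fail=0; on 'd' 0 → fail=0;  out ∅∪∅=∅
  n2('ec'): parent n1 fail=0; on 'c' 0 → fail=0;  out ∅∪∅=∅
  n8('be'): parent n7 fail=0; on 'e' 0 → fail=1;  out ∅∪∅=∅
  n13('ad'): parent n12 fail=0; on 'd' 0 → fail=18;  out ∅∪∅=∅
  n19('da'): parent n18 fail=0; on 'a' 0 → fail=12;  out ∅∪∅=∅
  n3('ecc'): parent n2 fail=0; on 'c' 0 → fail=0;  out ∅∪∅=∅
  n9('bed'): parent n8 fail=1; on 'd' 1→0 → fail=18;  out ∅∪∅=∅
  n14('ada'): parent n13 fail=18; on 'a' 18 → fail=19;  out ∅∪∅=∅
  n20('dac'): parent n19 fail=12; on 'c' 12→0 → fail=0;  out ∅∪∅=∅
  n4('eccd'): parent n3 fail=0; on 'd' 0 → fail=18;  out ∅∪∅=∅
  n10('bedb'): parent n9 fail=18; on 'b' 18→0 → fail=7;  out ∅∪∅=∅
  n15('adac'): parent n14 fail=19; on 'c' 19 → fail=20;  out ∅∪∅=∅
  n21('dacb'): parent n20 fail=0; on 'b' 0 → fail=7;  out ∅∪∅=∅
  n5('eccde'): parent n4 fail=18; on 'e' 18→0 → fail=1;  out ∅∪∅=∅
  n11('bedba'): parent n10 fail=7; on 'a' 7→0 → fail=12;  out {1}∪∅={1}
  n16('adacb'): parent n15 fail=20; on 'b' 20 → fail=21;  out ∅∪∅=∅
  n22('dacbd'): parent n21 fail=7; on 'd' 7→0 → fail=18;  out {3}∪∅={3}
  n6('eccdea'): parent n5 fail=1; on 'a' 1→0 → fail=12;  out {0}∪∅={0}
  n17('adacbd'): parent n16 fail=21; on 'd' 21 → fail=22;  out {2}∪{3}={2,3}

Text stream:
i=0 'd': node 0→18
i=1 'b': node 18→7 (via fail)
i=2 'e': node 7→8
i=3 'b': node 8→7 (via fail)
i=4 'e': node 7→8
i=5 'd': node 8→9
i=6 'b': node 9→10
i=7 'a': node 10→11  → match P1@[3:7]
i=8 'c': node 11→0 (via fail)
i=9 'a': node 0→12
i=10 'd': node 12→13
i=11 'd': node 13→18 (via fail)
i=12 'a': node 18→19
i=13 'c': node 19→20
i=14 'b': node 20→21
i=15 'd': node 21→22  → match P3@[11:15]
i=16 'b': node 22→7 (via fail)
i=17 'd': node 7→18 (via fail)
i=18 'e': node 18→1 (via fail)
i=19 'c': node 1→2
i=20 'c': node 2→3
i=21 'd': node 3→4
i=22 'e': node 4→5
i=23 'a': node 5→6  → match P0@[18:23]
i=24 'a': node 6→12 (via fail)
i=25 'a': node 12→12 (via fail)
i=26 'e': node 12→1 (via fail)
i=27 'c': node 1→2
i=28 'c': node 2→3
i=29 'd': node 3→4
i=30 'e': node 4→5
i=31 'a': node 5→6  → match P0@[26:31]
i=32 'a': node 6→12 (via fail)
i=33 'd': node 12→13
i=34 'a': node 13→14
i=35 'c': node 14→15
i=36 'b': node 15→16
i=37 'd': node 16→17  → match P2@[32:37],P3@[33:37]
i=38 'd': node 17→18 (via fail)
i=39 'a': node 18→19
i=40 'c': node 19→20
i=41 'b': node 20→21
i=42 'd': node 21→22  → match P3@[38:42]
i=43 'd': node 22→18 (via fail)
i=44 'e': node 18→1 (via fail)
i=45 'e': node 1→1 (via fail)
i=46 'c': node 1→2
i=47 'c': node 2→3
i=48 'd': node 3→4
i=49 'e': node 4→5
i=50 'a': node 5→6  → match P0@[45:50]
i=51 'a': node 6→12 (via fail)
i=52 'a': node 12→12 (via fail)
i=53 'a': node 12→12 (via fail)
i=54 'd': node 12→13
i=55 'a': node 13→14
i=56 'c': node 14→15
i=57 'b': node 15→16
i=58 'd': node 16→17  → match P2@[53:58],P3@[54:58]
i=59 'e': node 17→1 (via fail)
i=60 'e': node 1→1 (via fail)
i=61 'b': node 1→7 (via fail)
i=62 'e': node 7→8
i=63 'd': node 8→9
i=64 'b': node 9→10
i=65 'a': node 10→11  → match P1@[61:65]
i=66 'c': node 11→0 (via fail)
i=67 'a': node 0→12
i=68 'b': node 12→7 (via fail)
i=69 'a': node 7→12 (via fail)

Matches: [[7,1],[15,3],[23,0],[31,0],[37,2],[37,3],[42,3],[50,0],[58,2],[58,3],[65,1]]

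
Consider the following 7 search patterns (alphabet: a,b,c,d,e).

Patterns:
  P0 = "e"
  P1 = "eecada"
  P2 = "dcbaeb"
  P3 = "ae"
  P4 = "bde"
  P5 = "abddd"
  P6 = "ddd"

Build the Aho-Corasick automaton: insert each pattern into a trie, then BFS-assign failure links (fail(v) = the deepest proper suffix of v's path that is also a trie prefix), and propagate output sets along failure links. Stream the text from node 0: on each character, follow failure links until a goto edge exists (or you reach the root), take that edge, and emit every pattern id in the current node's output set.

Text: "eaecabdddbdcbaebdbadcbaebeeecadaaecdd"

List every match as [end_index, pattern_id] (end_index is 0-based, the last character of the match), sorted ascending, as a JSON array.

Build automaton:
Trie (insert patterns):
  n0 'ε': a→13 b→15 d→7 e→1
  n1 'e': e→2  [P0 ends]
  n2 'ee': c→3
  n3 'eec': a→4
  n4 'eeca': d→5
  n5 'eecad': a→6
  n6 'eecada': ·  [P1 ends]
  n7 'd': c→8 d→22
  n8 'dc': b→9
  n9 'dcb': a→10
  n10 'dcba': e→11
  n11 'dcbae': b→12
  n12 'dcbaeb': ·  [P2 ends]
  n13 'a': b→18 e→14
  n14 'ae': ·  [P3 ends]
  n15 'b': d→16
  n16 'bd': e→17
  n17 'bde': ·  [P4 ends]
  n18 'ab': d→19
  n19 'abd': d→20
  n20 'abdd': d→21
  n21 'abddd': ·  [P5 ends]
  n22 'dd': d→23
  n23 'ddd': ·  [P6 ends]

BFS fail/out derivation:
  n1('e'): parent n0 fail=0; on 'e' 0 → fail=0;  out {0}∪∅={0}
  n7('d'): parent n0 fail=0; on 'd' 0 → fail=0;  out ∅∪∅=∅
  n13('a'): parent n0 fail=0; on 'a' 0 → fail=0;  out ∅∪∅=∅
  n15('b'): parent n0 fail=0; on 'b' 0 → fail=0;  out ∅∪∅=∅
  n2('ee'): parent n1 fail=0; on 'e' 0 → fail=1;  out ∅∪{0}={0}
  n8('dc'): parent n7 fail=0; on 'c' 0 → fail=0;  out ∅∪∅=∅
  n14('ae'): parent n13 fail=0; on 'e' 0 → fail=1;  out {3}∪{0}={0,3}
  n16('bd'): parent n15 fail=0; on 'd' 0 → fail=7;  out ∅∪∅=∅
  n18('ab'): parent n13 fail=0; on 'b' 0 → fail=15;  out ∅∪∅=∅
  n22('dd'): parent n7 fail=0; on 'd' 0 → fail=7;  out ∅∪∅=∅
  n3('eec'): parent n2 fail=1; on 'c' 1→0 → fail=0;  out ∅∪∅=∅
  n9('dcb'): parent n8 fail=0; on 'b' 0 → fail=15;  out ∅∪∅=∅
  n17('bde'): parent n16 fail=7; on 'e' 7→0 → fail=1;  out {4}∪{0}={0,4}
  n19('abd'): parent n18 fail=15; on 'd' 15 → fail=16;  out ∅∪∅=∅
  n23('ddd'): parent n22 fail=7; on 'd' 7 → fail=22;  out {6}∪∅={6}
  n4('eeca'): parent n3 fail=0; on 'a' 0 → fail=13;  out ∅∪∅=∅
  n10('dcba'): parent n9 fail=15; on 'a' 15→0 → fail=13;  out ∅∪∅=∅
  n20('abdd'): parent n19 fail=16; on 'd' 16→7 → fail=22;  out ∅∪∅=∅
  n5('eecad'): parent n4 fail=13; on 'd' 13→0 → fail=7;  out ∅∪∅=∅
  n11('dcbae'): parent n10 fail=13; on 'e' 13 → fail=14;  out ∅∪{0,3}={0,3}
  n21('abddd'): parent n20 fail=22; on 'd' 22 → fail=23;  out {5}∪{6}={5,6}
  n6('eecada'): parent n5 fail=7; on 'a' 7→0 → fail=13;  out {1}∪∅={1}
  n12('dcbaeb'): parent n11 fail=14; on 'b' 14→1→0 → fail=15;  out {2}∪∅={2}

Text stream:
[0] read 'e'  n0⇒n1  emit P0@[0:0]
[1] read 'a'  n1⇒n13 ·f
[2] read 'e'  n13⇒n14  emit P0@[2:2],P3@[1:2]
[3] read 'c'  n14⇒n0 ·f
[4] read 'a'  n0⇒n13
[5] read 'b'  n13⇒n18
[6] read 'd'  n18⇒n19
[7] read 'd'  n19⇒n20
[8] read 'd'  n20⇒n21  emit P5@[4:8],P6@[6:8]
[9] read 'b'  n21⇒n15 ·f
[10] read 'd'  n15⇒n16
[11] read 'c'  n16⇒n8 ·f
[12] read 'b'  n8⇒n9
[13] read 'a'  n9⇒n10
[14] read 'e'  n10⇒n11  emit P0@[14:14],P3@[13:14]
[15] read 'b'  n11⇒n12  emit P2@[10:15]
[16] read 'd'  n12⇒n16 ·f
[17] read 'b'  n16⇒n15 ·f
[18] read 'a'  n15⇒n13 ·f
[19] read 'd'  n13⇒n7 ·f
[20] read 'c'  n7⇒n8
[21] read 'b'  n8⇒n9
[22] read 'a'  n9⇒n10
[23] read 'e'  n10⇒n11  emit P0@[23:23],P3@[22:23]
[24] read 'b'  n11⇒n12  emit P2@[19:24]
[25] read 'e'  n12⇒n1 ·f  emit P0@[25:25]
[26] read 'e'  n1⇒n2  emit P0@[26:26]
[27] read 'e'  n2⇒n2 ·f  emit P0@[27:27]
[28] read 'c'  n2⇒n3
[29] read 'a'  n3⇒n4
[30] read 'd'  n4⇒n5
[31] read 'a'  n5⇒n6  emit P1@[26:31]
[32] read 'a'  n6⇒n13 ·f
[33] read 'e'  n13⇒n14  emit P0@[33:33],P3@[32:33]
[34] read 'c'  n14⇒n0 ·f
[35] read 'd'  n0⇒n7
[36] read 'd'  n7⇒n22

Matches: [[0,0],[2,0],[2,3],[8,5],[8,6],[14,0],[14,3],[15,2],[23,0],[23,3],[24,2],[25,0],[26,0],[27,0],[31,1],[33,0],[33,3]]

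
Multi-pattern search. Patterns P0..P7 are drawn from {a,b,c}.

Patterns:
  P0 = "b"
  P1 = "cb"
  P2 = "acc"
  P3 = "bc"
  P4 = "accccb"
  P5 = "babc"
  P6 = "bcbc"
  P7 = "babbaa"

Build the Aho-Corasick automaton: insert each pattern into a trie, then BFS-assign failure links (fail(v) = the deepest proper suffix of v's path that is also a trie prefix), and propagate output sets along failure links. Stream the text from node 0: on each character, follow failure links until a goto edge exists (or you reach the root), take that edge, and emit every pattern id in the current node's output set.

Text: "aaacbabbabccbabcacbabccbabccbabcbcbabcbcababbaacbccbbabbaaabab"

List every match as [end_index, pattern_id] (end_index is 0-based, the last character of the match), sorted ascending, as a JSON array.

Construct AC machine:
Trie (insert patterns):
  n0 'ε': a→4 b→1 c→2
  n1 'b': a→11 c→7  ←P0
  n2 'c': b→3
  n3 'cb': ·  ←P1
  n4 'a': c→5
  n5 'ac': c→6
  n6 'acc': c→8  ←P2
  n7 'bc': b→14  ←P3
  n8 'accc': c→9
  n9 'acccc': b→10
  n10 'accccb': ·  ←P4
  n11 'ba': b→12
  n12 'bab': b→16 c→13
  n13 'babc': ·  ←P5
  n14 'bcb': c→15
  n15 'bcbc': ·  ←P6
  n16 'babb': a→17
  n17 'babba': a→18
  n18 'babbaa': ·  ←P7

Failure links (BFS by depth):
  n1('b'): parent n0 fail=0; on 'b' 0 → fail=0;  out {0}∪∅={0}
  n2('c'): parent n0 fail=0; on 'c' 0 → fail=0;  out ∅∪∅=∅
  n4('a'): parent n0 fail=0; on 'a' 0 → fail=0;  out ∅∪∅=∅
  n3('cb'): parent n2 fail=0; on 'b' 0 → fail=1;  out {1}∪{0}={0,1}
  n5('ac'): parent n4 fail=0; on 'c' 0 → fail=2;  out ∅∪∅=∅
  n7('bc'): parent n1 fail=0; on 'c' 0 → fail=2;  out {3}∪∅={3}
  n11('ba'): parent n1 fail=0; on 'a' 0 → fail=4;  out ∅∪∅=∅
  n6('acc'): parent n5 fail=2; on 'c' 2→0 → fail=2;  out {2}∪∅={2}
  n12('bab'): parent n11 fail=4; on 'b' 4→0 → fail=1;  out ∅∪{0}={0}
  n14('bcb'): parent n7 fail=2; on 'b' 2 → fail=3;  out ∅∪{0,1}={0,1}
  n8('accc'): parent n6 fail=2; on 'c' 2→0 → fail=2;  out ∅∪∅=∅
  n13('babc'): parent n12 fail=1; on 'c' 1 → fail=7;  out {5}∪{3}={3,5}
  n15('bcbc'): parent n14 fail=3; on 'c' 3→1 → fail=7;  out {6}∪{3}={3,6}
  n16('babb'): parent n12 fail=1; on 'b' 1→0 → fail=1;  out ∅∪{0}={0}
  n9('acccc'): parent n8 fail=2; on 'c' 2→0 → fail=2;  out ∅∪∅=∅
  n17('babba'): parent n16 fail=1; on 'a' 1 → fail=11;  out ∅∪∅=∅
  n10('accccb'): parent n9 fail=2; on 'b' 2 → fail=3;  out {4}∪{0,1}={0,1,4}
  n18('babbaa'): parent n17 fail=11; on 'a' 11→4→0 → fail=4;  out {7}∪∅={7}

Run:
i=0 'a': node 0→4
i=1 'a': node 4→4 (via fail)
i=2 'a': node 4→4 (via fail)
i=3 'c': node 4→5
i=4 'b': node 5→3 (via fail)  emit P0@[4:4],P1@[3:4]
i=5 'a': node 3→11 (via fail)
i=6 'b': node 11→12  emit P0@[6:6]
i=7 'b': node 12→16  emit P0@[7:7]
i=8 'a': node 16→17
i=9 'b': node 17→12 (via fail)  emit P0@[9:9]
i=10 'c': node 12→13  emit P3@[9:10],P5@[7:10]
i=11 'c': node 13→2 (via fail)
i=12 'b': node 2→3  emit P0@[12:12],P1@[11:12]
i=13 'a': node 3→11 (via fail)
i=14 'b': node 11→12  emit P0@[14:14]
i=15 'c': node 12→13  emit P3@[14:15],P5@[12:15]
i=16 'a': node 13→4 (via fail)
i=17 'c': node 4→5
i=18 'b': node 5→3 (via fail)  emit P0@[18:18],P1@[17:18]
i=19 'a': node 3→11 (via fail)
i=20 'b': node 11→12  emit P0@[20:20]
i=21 'c': node 12→13  emit P3@[20:21],P5@[18:21]
i=22 'c': node 13→2 (via fail)
i=23 'b': node 2→3  emit P0@[23:23],P1@[22:23]
i=24 'a': node 3→11 (via fail)
i=25 'b': node 11→12  emit P0@[25:25]
i=26 'c': node 12→13  emit P3@[25:26],P5@[23:26]
i=27 'c': node 13→2 (via fail)
i=28 'b': node 2→3  emit P0@[28:28],P1@[27:28]
i=29 'a': node 3→11 (via fail)
i=30 'b': node 11→12  emit P0@[30:30]
i=31 'c': node 12→13  emit P3@[30:31],P5@[28:31]
i=32 'b': node 13→14 (via fail)  emit P0@[32:32],P1@[31:32]
i=33 'c': node 14→15  emit P3@[32:33],P6@[30:33]
i=34 'b': node 15→14 (via fail)  emit P0@[34:34],P1@[33:34]
i=35 'a': node 14→11 (via fail)
i=36 'b': node 11→12  emit P0@[36:36]
i=37 'c': node 12→13  emit P3@[36:37],P5@[34:37]
i=38 'b': node 13→14 (via fail)  emit P0@[38:38],P1@[37:38]
i=39 'c': node 14→15  emit P3@[38:39],P6@[36:39]
i=40 'a': node 15→4 (via fail)
i=41 'b': node 4→1 (via fail)  emit P0@[41:41]
i=42 'a': node 1→11
i=43 'b': node 11→12  emit P0@[43:43]
i=44 'b': node 12→16  emit P0@[44:44]
i=45 'a': node 16→17
i=46 'a': node 17→18  emit P7@[41:46]
i=47 'c': node 18→5 (via fail)
i=48 'b': node 5→3 (via fail)  emit P0@[48:48],P1@[47:48]
i=49 'c': node 3→7 (via fail)  emit P3@[48:49]
i=50 'c': node 7→2 (via fail)
i=51 'b': node 2→3  emit P0@[51:51],P1@[50:51]
i=52 'b': node 3→1 (via fail)  emit P0@[52:52]
i=53 'a': node 1→11
i=54 'b': node 11→12  emit P0@[54:54]
i=55 'b': node 12→16  emit P0@[55:55]
i=56 'a': node 16→17
i=57 'a': node 17→18  emit P7@[52:57]
i=58 'a': node 18→4 (via fail)
i=59 'b': node 4→1 (via fail)  emit P0@[59:59]
i=60 'a': node 1→11
i=61 'b': node 11→12  emit P0@[61:61]

Result: [[4,0],[4,1],[6,0],[7,0],[9,0],[10,3],[10,5],[12,0],[12,1],[14,0],[15,3],[15,5],[18,0],[18,1],[20,0],[21,3],[21,5],[23,0],[23,1],[25,0],[26,3],[26,5],[28,0],[28,1],[30,0],[31,3],[31,5],[32,0],[32,1],[33,3],[33,6],[34,0],[34,1],[36,0],[37,3],[37,5],[38,0],[38,1],[39,3],[39,6],[41,0],[43,0],[44,0],[46,7],[48,0],[48,1],[49,3],[51,0],[51,1],[52,0],[54,0],[55,0],[57,7],[59,0],[61,0]]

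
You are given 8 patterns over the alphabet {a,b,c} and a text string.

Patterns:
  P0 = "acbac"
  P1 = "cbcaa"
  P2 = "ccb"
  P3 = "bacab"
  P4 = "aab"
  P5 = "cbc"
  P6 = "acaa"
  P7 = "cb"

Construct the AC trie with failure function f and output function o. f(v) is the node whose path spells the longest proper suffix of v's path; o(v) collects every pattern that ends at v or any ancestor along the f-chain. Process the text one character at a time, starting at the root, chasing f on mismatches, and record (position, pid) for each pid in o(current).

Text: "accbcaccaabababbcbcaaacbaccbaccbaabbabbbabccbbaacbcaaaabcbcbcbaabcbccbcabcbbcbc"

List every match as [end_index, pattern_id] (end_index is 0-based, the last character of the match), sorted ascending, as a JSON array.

Build:
Trie nodes:
  0='ε' goto a→1 b→13 c→6
  1='a' goto a→18 c→2
  2='ac' goto a→20 b→3
  3='acb' goto a→4
  4='acba' goto c→5
  5='acbac' goto ·  [P0 ends]
  6='c' goto b→7 c→11
  7='cb' goto c→8  [P7 ends]
  8='cbc' goto a→9  [P5 ends]
  9='cbca' goto a→10
  10='cbcaa' goto ·  [P1 ends]
  11='cc' goto b→12
  12='ccb' goto ·  [P2 ends]
  13='b' goto a→14
  14='ba' goto c→15
  15='bac' goto a→16
  16='baca' goto b→17
  17='bacab' goto ·  [P3 ends]
  18='aa' goto b→19
  19='aab' goto ·  [P4 ends]
  20='aca' goto a→21
  21='acaa' goto ·  [P6 ends]

Failure links (BFS by depth):
  n1('a'): parent n0 fail=0; on 'a' 0 → fail=0;  out ∅∪∅=∅
  n6('c'): parent n0 fail=0; on 'c' 0 → fail=0;  out ∅∪∅=∅
  n13('b'): parent n0 fail=0; on 'b' 0 → fail=0;  out ∅∪∅=∅
  n2('ac'): parent n1 fail=0; on 'c' 0 → fail=6;  out ∅∪∅=∅
  n7('cb'): parent n6 fail=0; on 'b' 0 → fail=13;  out {7}∪∅={7}
  n11('cc'): parent n6 fail=0; on 'c' 0 → fail=6;  out ∅∪∅=∅
  n14('ba'): parent n13 fail=0; on 'a' 0 → fail=1;  out ∅∪∅=∅
  n18('aa'): parent n1 fail=0; on 'a' 0 → fail=1;  out ∅∪∅=∅
  n3('acb'): parent n2 fail=6; on 'b' 6 → fail=7;  out ∅∪{7}={7}
  n8('cbc'): parent n7 fail=13; on 'c' 13→0 → fail=6;  out {5}∪∅={5}
  n12('ccb'): parent n11 fail=6; on 'b' 6 → fail=7;  out {2}∪{7}={2,7}
  n15('bac'): parent n14 fail=1; on 'c' 1 → fail=2;  out ∅∪∅=∅
  n19('aab'): parent n18 fail=1; on 'b' 1→0 → fail=13;  out {4}∪∅={4}
  n20('aca'): parent n2 fail=6; on 'a' 6→0 → fail=1;  out ∅∪∅=∅
  n4('acba'): parent n3 fail=7; on 'a' 7→13 → fail=14;  out ∅∪∅=∅
  n9('cbca'): parent n8 fail=6; on 'a' 6→0 → fail=1;  out ∅∪∅=∅
  n16('baca'): parent n15 fail=2; on 'a' 2 → fail=20;  out ∅∪∅=∅
  n21('acaa'): parent n20 fail=1; on 'a' 1 → fail=18;  out {6}∪∅={6}
  n5('acbac'): parent n4 fail=14; on 'c' 14 → fail=15;  out {0}∪∅={0}
  n10('cbcaa'): parent n9 fail=1; on 'a' 1 → fail=18;  out {1}∪∅={1}
  n17('bacab'): parent n16 fail=20; on 'b' 20→1→0 → fail=13;  out {3}∪∅={3}

Text stream:
i=0 'a': node 0→1
i=1 'c': node 1→2
i=2 'c': node 2→11 (fail-walked)
i=3 'b': node 11→12  ** P2@[1:3],P7@[2:3]
i=4 'c': node 12→8 (fail-walked)  ** P5@[2:4]
i=5 'a': node 8→9
i=6 'c': node 9→2 (fail-walked)
i=7 'c': node 2→11 (fail-walked)
i=8 'a': node 11→1 (fail-walked)
i=9 'a': node 1→18
i=10 'b': node 18→19  ** P4@[8:10]
i=11 'a': node 19→14 (fail-walked)
i=12 'b': node 14→13 (fail-walked)
i=13 'a': node 13→14
i=14 'b': node 14→13 (fail-walked)
i=15 'b': node 13→13 (fail-walked)
i=16 'c': node 13→6 (fail-walked)
i=17 'b': node 6→7  ** P7@[16:17]
i=18 'c': node 7→8  ** P5@[16:18]
i=19 'a': node 8→9
i=20 'a': node 9→10  ** P1@[16:20]
i=21 'a': node 10→18 (fail-walked)
i=22 'c': node 18→2 (fail-walked)
i=23 'b': node 2→3  ** P7@[22:23]
i=24 'a': node 3→4
i=25 'c': node 4→5  ** P0@[21:25]
i=26 'c': node 5→11 (fail-walked)
i=27 'b': node 11→12  ** P2@[25:27],P7@[26:27]
i=28 'a': node 12→14 (fail-walked)
i=29 'c': node 14→15
i=30 'c': node 15→11 (fail-walked)
i=31 'b': node 11→12  ** P2@[29:31],P7@[30:31]
i=32 'a': node 12→14 (fail-walked)
i=33 'a': node 14→18 (fail-walked)
i=34 'b': node 18→19  ** P4@[32:34]
i=35 'b': node 19→13 (fail-walked)
i=36 'a': node 13→14
i=37 'b': node 14→13 (fail-walked)
i=38 'b': node 13→13 (fail-walked)
i=39 'b': node 13→13 (fail-walked)
i=40 'a': node 13→14
i=41 'b': node 14→13 (fail-walked)
i=42 'c': node 13→6 (fail-walked)
i=43 'c': node 6→11
i=44 'b': node 11→12  ** P2@[42:44],P7@[43:44]
i=45 'b': node 12→13 (fail-walked)
i=46 'a': node 13→14
i=47 'a': node 14→18 (fail-walked)
i=48 'c': node 18→2 (fail-walked)
i=49 'b': node 2→3  ** P7@[48:49]
i=50 'c': node 3→8 (fail-walked)  ** P5@[48:50]
i=51 'a': node 8→9
i=52 'a': node 9→10  ** P1@[48:52]
i=53 'a': node 10→18 (fail-walked)
i=54 'a': node 18→18 (fail-walked)
i=55 'b': node 18→19  ** P4@[53:55]
i=56 'c': node 19→6 (fail-walked)
i=57 'b': node 6→7  ** P7@[56:57]
i=58 'c': node 7→8  ** P5@[56:58]
i=59 'b': node 8→7 (fail-walked)  ** P7@[58:59]
i=60 'c': node 7→8  ** P5@[58:60]
i=61 'b': node 8→7 (fail-walked)  ** P7@[60:61]
i=62 'a': node 7→14 (fail-walked)
i=63 'a': node 14→18 (fail-walked)
i=64 'b': node 18→19  ** P4@[62:64]
i=65 'c': node 19→6 (fail-walked)
i=66 'b': node 6→7  ** P7@[65:66]
i=67 'c': node 7→8  ** P5@[65:67]
i=68 'c': node 8→11 (fail-walked)
i=69 'b': node 11→12  ** P2@[67:69],P7@[68:69]
i=70 'c': node 12→8 (fail-walked)  ** P5@[68:70]
i=71 'a': node 8→9
i=72 'b': node 9→13 (fail-walked)
i=73 'c': node 13→6 (fail-walked)
i=74 'b': node 6→7  ** P7@[73:74]
i=75 'b': node 7→13 (fail-walked)
i=76 'c': node 13→6 (fail-walked)
i=77 'b': node 6→7  ** P7@[76:77]
i=78 'c': node 7→8  ** P5@[76:78]

Result: [[3,2],[3,7],[4,5],[10,4],[17,7],[18,5],[20,1],[23,7],[25,0],[27,2],[27,7],[31,2],[31,7],[34,4],[44,2],[44,7],[49,7],[50,5],[52,1],[55,4],[57,7],[58,5],[59,7],[60,5],[61,7],[64,4],[66,7],[67,5],[69,2],[69,7],[70,5],[74,7],[77,7],[78,5]]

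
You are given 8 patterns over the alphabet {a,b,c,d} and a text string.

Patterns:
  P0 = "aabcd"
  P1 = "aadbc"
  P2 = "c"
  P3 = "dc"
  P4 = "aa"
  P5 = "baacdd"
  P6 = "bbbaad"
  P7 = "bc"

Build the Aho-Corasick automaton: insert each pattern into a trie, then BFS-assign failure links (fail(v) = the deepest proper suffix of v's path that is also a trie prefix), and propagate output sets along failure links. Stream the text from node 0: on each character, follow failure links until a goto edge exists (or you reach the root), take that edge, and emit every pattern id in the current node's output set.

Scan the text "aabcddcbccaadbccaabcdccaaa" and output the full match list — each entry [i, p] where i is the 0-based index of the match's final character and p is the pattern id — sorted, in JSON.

Build automaton:
Trie (insert patterns):
  0='ε' goto a→1 b→12 c→9 d→10
  1='a' goto a→2
  2='aa' goto b→3 d→6  [P4 ends]
  3='aab' goto c→4
  4='aabc' goto d→5
  5='aabcd' goto ·  [P0 ends]
  6='aad' goto b→7
  7='aadb' goto c→8
  8='aadbc' goto ·  [P1 ends]
  9='c' goto ·  [P2 ends]
  10='d' goto c→11
  11='dc' goto ·  [P3 ends]
  12='b' goto a→13 b→18 c→23
  13='ba' goto a→14
  14='baa' goto c→15
  15='baac' goto d→16
  16='baacd' goto d→17
  17='baacdd' goto ·  [P5 ends]
  18='bb' goto b→19
  19='bbb' goto a→20
  20='bbba' goto a→21
  21='bbbaa' goto d→22
  22='bbbaad' goto ·  [P6 ends]
  23='bc' goto ·  [P7 ends]

BFS fail/out derivation:
  fail(1) 'a': from fail(0)=0 chase 'a': 0 ⇒ 0;  out=∅∪out(0)=∅
  fail(9) 'c': from fail(0)=0 chase 'c': 0 ⇒ 0;  out={2}∪out(0)={2}
  fail(10) 'd': from fail(0)=0 chase 'd': 0 ⇒ 0;  out=∅∪out(0)=∅
  fail(12) 'b': from fail(0)=0 chase 'b': 0 ⇒ 0;  out=∅∪out(0)=∅
  fail(2) 'aa': from fail(1)=0 chase 'a': 0 ⇒ 1;  out={4}∪out(1)={4}
  fail(11) 'dc': from fail(10)=0 chase 'c': 0 ⇒ 9;  out={3}∪out(9)={2,3}
  fail(13) 'ba': from fail(12)=0 chase 'a': 0 ⇒ 1;  out=∅∪out(1)=∅
  fail(18) 'bb': from fail(12)=0 chase 'b': 0 ⇒ 12;  out=∅∪out(12)=∅
  fail(23) 'bc': from fail(12)=0 chase 'c': 0 ⇒ 9;  out={7}∪out(9)={2,7}
  fail(3) 'aab': from fail(2)=1 chase 'b': 1→0 ⇒ 12;  out=∅∪out(12)=∅
  fail(6) 'aad': from fail(2)=1 chase 'd': 1→0 ⇒ 10;  out=∅∪out(10)=∅
  fail(14) 'baa': from fail(13)=1 chase 'a': 1 ⇒ 2;  out=∅∪out(2)={4}
  fail(19) 'bbb': from fail(18)=12 chase 'b': 12 ⇒ 18;  out=∅∪out(18)=∅
  fail(4) 'aabc': from fail(3)=12 chase 'c': 12 ⇒ 23;  out=∅∪out(23)={2,7}
  fail(7) 'aadb': from fail(6)=10 chase 'b': 10→0 ⇒ 12;  out=∅∪out(12)=∅
  fail(15) 'baac': from fail(14)=2 chase 'c': 2→1→0 ⇒ 9;  out=∅∪out(9)={2}
  fail(20) 'bbba': from fail(19)=18 chase 'a': 18→12 ⇒ 13;  out=∅∪out(13)=∅
  fail(5) 'aabcd': from fail(4)=23 chase 'd': 23→9→0 ⇒ 10;  out={0}∪out(10)={0}
  fail(8) 'aadbc': from fail(7)=12 chase 'c': 12 ⇒ 23;  out={1}∪out(23)={1,2,7}
  fail(16) 'baacd': from fail(15)=9 chase 'd': 9→0 ⇒ 10;  out=∅∪out(10)=∅
  fail(21) 'bbbaa': from fail(20)=13 chase 'a': 13 ⇒ 14;  out=∅∪out(14)={4}
  fail(17) 'baacdd': from fail(16)=10 chase 'd': 10→0 ⇒ 10;  out={5}∪out(10)={5}
  fail(22) 'bbbaad': from fail(21)=14 chase 'd': 14→2 ⇒ 6;  out={6}∪out(6)={6}

Run:
pos 0 'a': at 1
pos 1 'a': at 2  → match P4@[0:1]
pos 2 'b': at 3
pos 3 'c': at 4  → match P2@[3:3],P7@[2:3]
pos 4 'd': at 5  → match P0@[0:4]
pos 5 'd': at 10 ·f
pos 6 'c': at 11  → match P2@[6:6],P3@[5:6]
pos 7 'b': at 12 ·f
pos 8 'c': at 23  → match P2@[8:8],P7@[7:8]
pos 9 'c': at 9 ·f  → match P2@[9:9]
pos 10 'a': at 1 ·f
pos 11 'a': at 2  → match P4@[10:11]
pos 12 'd': at 6
pos 13 'b': at 7
pos 14 'c': at 8  → match P1@[10:14],P2@[14:14],P7@[13:14]
pos 15 'c': at 9 ·f  → match P2@[15:15]
pos 16 'a': at 1 ·f
pos 17 'a': at 2  → match P4@[16:17]
pos 18 'b': at 3
pos 19 'c': at 4  → match P2@[19:19],P7@[18:19]
pos 20 'd': at 5  → match P0@[16:20]
pos 21 'c': at 11 ·f  → match P2@[21:21],P3@[20:21]
pos 22 'c': at 9 ·f  → match P2@[22:22]
pos 23 'a': at 1 ·f
pos 24 'a': at 2  → match P4@[23:24]
pos 25 'a': at 2 ·f  → match P4@[24:25]

Result: [[1,4],[3,2],[3,7],[4,0],[6,2],[6,3],[8,2],[8,7],[9,2],[11,4],[14,1],[14,2],[14,7],[15,2],[17,4],[19,2],[19,7],[20,0],[21,2],[21,3],[22,2],[24,4],[25,4]]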